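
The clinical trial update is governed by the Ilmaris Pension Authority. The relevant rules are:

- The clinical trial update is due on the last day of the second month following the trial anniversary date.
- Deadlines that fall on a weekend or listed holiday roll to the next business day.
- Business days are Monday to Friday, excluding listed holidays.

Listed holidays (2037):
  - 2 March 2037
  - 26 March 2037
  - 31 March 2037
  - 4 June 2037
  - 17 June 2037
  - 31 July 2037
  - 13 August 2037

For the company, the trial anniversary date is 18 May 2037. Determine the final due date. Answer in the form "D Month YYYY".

3 August 2037

2 months after 18 May 2037 is July 2037; that month ends on 31 July 2037.
31 July 2037 is a listed holiday; the next business day is 3 August 2037 (Monday).
Final deadline: 3 August 2037.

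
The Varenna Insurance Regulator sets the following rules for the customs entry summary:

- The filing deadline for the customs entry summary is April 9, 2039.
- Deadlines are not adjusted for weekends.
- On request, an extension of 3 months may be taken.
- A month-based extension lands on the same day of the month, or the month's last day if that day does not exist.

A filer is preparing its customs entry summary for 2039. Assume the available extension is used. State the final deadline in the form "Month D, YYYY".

The stated deadline is April 9, 2039.
April 9, 2039 is a Saturday; no weekend or holiday adjustment applies.
The 3 months extension carries April 9, 2039 to July 9, 2039.
July 9, 2039 is a Saturday; no weekend or holiday adjustment applies.
Deadline: July 9, 2039.

July 9, 2039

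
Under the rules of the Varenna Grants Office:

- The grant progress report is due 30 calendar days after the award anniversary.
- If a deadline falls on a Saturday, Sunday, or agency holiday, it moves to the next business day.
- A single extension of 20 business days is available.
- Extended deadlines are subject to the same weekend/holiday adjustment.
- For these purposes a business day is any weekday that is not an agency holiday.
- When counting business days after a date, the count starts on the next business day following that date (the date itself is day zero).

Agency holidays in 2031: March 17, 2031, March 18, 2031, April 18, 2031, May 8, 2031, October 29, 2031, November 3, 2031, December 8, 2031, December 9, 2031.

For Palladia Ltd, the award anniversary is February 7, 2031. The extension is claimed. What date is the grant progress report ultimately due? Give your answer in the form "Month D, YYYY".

April 9, 2031

30 calendar days after February 7, 2031 is March 9, 2031.
March 9, 2031 is a Sunday; the next business day is March 10, 2031 (Monday).
The 20-business-day extension runs from March 10, 2031 to April 9, 2031.
Since April 9, 2031 is a Wednesday and not a holiday, the date is unchanged.
Final deadline: April 9, 2031.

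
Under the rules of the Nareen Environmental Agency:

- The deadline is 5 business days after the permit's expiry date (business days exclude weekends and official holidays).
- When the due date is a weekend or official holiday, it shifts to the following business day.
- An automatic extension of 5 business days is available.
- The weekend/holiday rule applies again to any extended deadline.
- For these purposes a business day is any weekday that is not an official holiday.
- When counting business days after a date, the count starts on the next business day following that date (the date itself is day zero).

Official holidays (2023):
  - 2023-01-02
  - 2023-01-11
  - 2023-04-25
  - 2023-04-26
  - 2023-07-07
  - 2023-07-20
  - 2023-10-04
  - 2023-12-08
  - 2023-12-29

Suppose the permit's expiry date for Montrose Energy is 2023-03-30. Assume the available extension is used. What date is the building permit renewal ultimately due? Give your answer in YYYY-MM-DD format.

5 business days after 2023-03-30, excluding weekends and holidays, is 2023-04-06.
Since 2023-04-06 is a Thursday and not a holiday, the date is unchanged.
Applying the 5-business-day extension: 5 business days after 2023-04-06 is 2023-04-13.
2023-04-13 (Thursday) is already a business day.
Deadline: 2023-04-13.

2023-04-13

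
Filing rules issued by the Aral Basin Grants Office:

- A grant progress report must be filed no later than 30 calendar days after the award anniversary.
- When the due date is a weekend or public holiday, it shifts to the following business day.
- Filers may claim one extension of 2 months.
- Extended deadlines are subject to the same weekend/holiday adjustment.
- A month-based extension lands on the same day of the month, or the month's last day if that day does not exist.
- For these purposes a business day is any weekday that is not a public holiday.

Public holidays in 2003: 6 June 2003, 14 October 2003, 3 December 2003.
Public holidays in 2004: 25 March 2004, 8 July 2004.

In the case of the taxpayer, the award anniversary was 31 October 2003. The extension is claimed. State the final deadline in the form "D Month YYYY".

2 February 2004

Trigger date 31 October 2003 + 30 calendar days = 30 November 2003.
30 November 2003 is a Sunday; the next business day is 1 December 2003 (Monday).
Add 2 months to 1 December 2003: 1 February 2004.
1 February 2004 is a Sunday; the next business day is 2 February 2004 (Monday).
Deadline: 2 February 2004.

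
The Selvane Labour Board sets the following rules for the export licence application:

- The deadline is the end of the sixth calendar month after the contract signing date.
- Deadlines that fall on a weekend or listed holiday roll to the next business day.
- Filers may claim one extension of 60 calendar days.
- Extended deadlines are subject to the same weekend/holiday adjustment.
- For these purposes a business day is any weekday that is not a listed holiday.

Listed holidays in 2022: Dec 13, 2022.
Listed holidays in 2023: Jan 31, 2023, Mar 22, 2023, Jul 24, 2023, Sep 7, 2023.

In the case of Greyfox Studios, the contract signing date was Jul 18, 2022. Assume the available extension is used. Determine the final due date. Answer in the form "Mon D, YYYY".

Apr 3, 2023

The sixth month after Jul 18, 2022 is January 2023, whose last day is Jan 31, 2023.
Jan 31, 2023 is a listed holiday, so it moves to the next business day, Feb 1, 2023 (Wednesday).
With the 60-day extension, Feb 1, 2023 becomes Apr 2, 2023.
Apr 2, 2023 is a Sunday, so it moves to the next business day, Apr 3, 2023 (Monday).
So the filing is due Apr 3, 2023.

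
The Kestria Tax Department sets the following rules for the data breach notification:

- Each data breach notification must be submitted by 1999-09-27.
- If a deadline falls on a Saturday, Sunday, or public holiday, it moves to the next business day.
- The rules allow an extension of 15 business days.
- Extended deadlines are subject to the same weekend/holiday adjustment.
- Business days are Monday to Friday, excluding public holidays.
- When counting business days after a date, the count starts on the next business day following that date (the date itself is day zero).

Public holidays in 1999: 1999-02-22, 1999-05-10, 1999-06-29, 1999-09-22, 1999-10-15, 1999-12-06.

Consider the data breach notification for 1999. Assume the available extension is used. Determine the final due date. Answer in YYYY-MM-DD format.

1999-10-19

The stated deadline is 1999-09-27.
Since 1999-09-27 is a Monday and not a holiday, the date is unchanged.
Counting 15 further business days from 1999-09-27 reaches 1999-10-19.
1999-10-19 (Tuesday) is already a business day.
Deadline: 1999-10-19.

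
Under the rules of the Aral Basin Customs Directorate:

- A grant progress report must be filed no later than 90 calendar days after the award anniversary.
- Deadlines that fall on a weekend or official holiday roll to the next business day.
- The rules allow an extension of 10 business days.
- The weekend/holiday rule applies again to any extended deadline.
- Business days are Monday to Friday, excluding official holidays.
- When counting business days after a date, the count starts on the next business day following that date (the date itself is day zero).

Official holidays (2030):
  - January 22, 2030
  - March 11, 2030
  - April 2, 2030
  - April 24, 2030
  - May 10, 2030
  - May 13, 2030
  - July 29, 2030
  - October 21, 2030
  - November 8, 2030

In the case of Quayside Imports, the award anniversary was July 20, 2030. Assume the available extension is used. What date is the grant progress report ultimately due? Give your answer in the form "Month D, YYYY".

Trigger date July 20, 2030 + 90 calendar days = October 18, 2030.
October 18, 2030 (Friday) is already a business day.
Applying the 10-business-day extension: 10 business days after October 18, 2030 is November 4, 2030.
November 4, 2030 is a Monday and not a listed holiday, so it stands.
The final due date is November 4, 2030.

November 4, 2030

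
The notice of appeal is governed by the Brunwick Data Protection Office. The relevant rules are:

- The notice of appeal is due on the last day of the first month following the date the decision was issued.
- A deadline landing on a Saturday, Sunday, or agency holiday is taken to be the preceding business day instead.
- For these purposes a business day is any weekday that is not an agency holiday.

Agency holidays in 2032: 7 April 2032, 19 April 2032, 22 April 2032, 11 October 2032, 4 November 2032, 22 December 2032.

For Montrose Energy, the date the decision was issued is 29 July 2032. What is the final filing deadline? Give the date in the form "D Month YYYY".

31 August 2032

1 month after 29 July 2032 falls in August 2032; the last day of that month is 31 August 2032.
31 August 2032 is a Tuesday and not a listed holiday, so it stands.
Final deadline: 31 August 2032.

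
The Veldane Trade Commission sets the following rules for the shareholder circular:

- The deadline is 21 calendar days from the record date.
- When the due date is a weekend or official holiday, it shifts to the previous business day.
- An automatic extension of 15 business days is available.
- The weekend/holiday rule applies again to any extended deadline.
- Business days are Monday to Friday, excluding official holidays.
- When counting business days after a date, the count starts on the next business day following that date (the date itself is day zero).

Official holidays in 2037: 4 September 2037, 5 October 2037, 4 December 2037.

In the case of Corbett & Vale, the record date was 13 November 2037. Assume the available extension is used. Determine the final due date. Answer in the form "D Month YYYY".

21 calendar days after 13 November 2037 is 4 December 2037.
Because 4 December 2037 is a listed holiday, the deadline becomes 3 December 2037 (Thursday).
Counting 15 further business days from 3 December 2037 reaches 25 December 2037.
25 December 2037 falls on a Friday, which is a business day, so no adjustment is needed.
Deadline: 25 December 2037.

25 December 2037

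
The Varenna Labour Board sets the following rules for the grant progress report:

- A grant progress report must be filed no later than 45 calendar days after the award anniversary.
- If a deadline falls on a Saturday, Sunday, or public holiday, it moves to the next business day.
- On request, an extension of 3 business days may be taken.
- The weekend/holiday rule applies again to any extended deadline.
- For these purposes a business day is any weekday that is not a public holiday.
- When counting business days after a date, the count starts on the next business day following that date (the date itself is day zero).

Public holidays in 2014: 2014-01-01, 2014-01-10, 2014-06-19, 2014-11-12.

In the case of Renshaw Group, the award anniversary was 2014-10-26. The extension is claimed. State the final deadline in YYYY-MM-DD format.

2014-12-15

45 calendar days after 2014-10-26 is 2014-12-10.
2014-12-10 falls on a Wednesday, which is a business day, so no adjustment is needed.
The 3-business-day extension runs from 2014-12-10 to 2014-12-15.
2014-12-15 (Monday) is already a business day.
Final deadline: 2014-12-15.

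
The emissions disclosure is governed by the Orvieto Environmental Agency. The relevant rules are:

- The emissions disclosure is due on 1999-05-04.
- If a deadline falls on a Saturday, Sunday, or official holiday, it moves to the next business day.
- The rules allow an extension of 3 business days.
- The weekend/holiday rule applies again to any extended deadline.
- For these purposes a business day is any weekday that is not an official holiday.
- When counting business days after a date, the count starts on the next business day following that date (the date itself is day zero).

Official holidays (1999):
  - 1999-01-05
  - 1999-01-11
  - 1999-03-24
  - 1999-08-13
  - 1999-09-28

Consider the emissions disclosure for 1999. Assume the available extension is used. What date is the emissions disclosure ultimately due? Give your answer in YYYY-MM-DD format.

1999-05-07

The statutory due date is 1999-05-04.
1999-05-04 (Tuesday) is already a business day.
Applying the 3-business-day extension: 3 business days after 1999-05-04 is 1999-05-07.
1999-05-07 falls on a Friday, which is a business day, so no adjustment is needed.
The final due date is 1999-05-07.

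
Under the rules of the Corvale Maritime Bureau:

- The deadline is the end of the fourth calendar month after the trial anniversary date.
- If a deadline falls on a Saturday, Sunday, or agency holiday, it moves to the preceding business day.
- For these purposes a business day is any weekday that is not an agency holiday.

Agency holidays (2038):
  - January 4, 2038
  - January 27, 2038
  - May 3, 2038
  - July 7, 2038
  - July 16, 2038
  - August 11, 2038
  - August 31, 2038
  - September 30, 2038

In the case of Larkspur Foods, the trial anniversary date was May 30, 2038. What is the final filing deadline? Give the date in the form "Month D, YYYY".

September 29, 2038

4 months after May 30, 2038 falls in September 2038; the last day of that month is September 30, 2038.
Because September 30, 2038 is a listed holiday, the deadline becomes September 29, 2038 (Wednesday).
So the filing is due September 29, 2038.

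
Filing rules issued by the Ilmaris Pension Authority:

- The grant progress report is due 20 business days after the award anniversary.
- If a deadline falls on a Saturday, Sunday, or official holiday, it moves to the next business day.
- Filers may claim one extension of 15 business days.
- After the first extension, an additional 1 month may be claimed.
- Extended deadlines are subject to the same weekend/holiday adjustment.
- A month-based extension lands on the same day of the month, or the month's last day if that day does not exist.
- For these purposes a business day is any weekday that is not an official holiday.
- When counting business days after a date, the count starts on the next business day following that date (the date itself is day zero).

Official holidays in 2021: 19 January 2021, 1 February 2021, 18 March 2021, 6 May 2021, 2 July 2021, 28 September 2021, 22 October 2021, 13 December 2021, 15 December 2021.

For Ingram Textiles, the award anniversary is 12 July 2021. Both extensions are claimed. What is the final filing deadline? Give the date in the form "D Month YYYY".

30 September 2021

Counting 20 business days after 12 July 2021 (skipping weekends and listed holidays) reaches 9 August 2021.
9 August 2021 is a Monday and not a listed holiday, so it stands.
Applying the 15-business-day extension: 15 business days after 9 August 2021 is 30 August 2021.
Since 30 August 2021 is a Monday and not a holiday, the date is unchanged.
The 1 month extension carries 30 August 2021 to 30 September 2021.
30 September 2021 (Thursday) is already a business day.
Deadline: 30 September 2021.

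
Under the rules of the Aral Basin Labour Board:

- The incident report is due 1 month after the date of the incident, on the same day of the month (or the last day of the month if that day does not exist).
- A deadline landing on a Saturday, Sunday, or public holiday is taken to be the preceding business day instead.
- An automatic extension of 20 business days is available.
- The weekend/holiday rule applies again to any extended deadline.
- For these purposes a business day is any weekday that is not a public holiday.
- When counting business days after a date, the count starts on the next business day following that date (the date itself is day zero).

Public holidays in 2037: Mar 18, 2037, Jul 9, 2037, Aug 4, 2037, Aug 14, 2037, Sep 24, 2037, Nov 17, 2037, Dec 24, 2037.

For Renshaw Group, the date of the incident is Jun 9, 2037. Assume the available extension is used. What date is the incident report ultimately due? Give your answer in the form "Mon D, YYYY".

1 month from Jun 9, 2037 is Jul 9, 2037.
Jul 9, 2037 falls on a listed holiday. Rolling to the preceding business day gives Jul 8, 2037, a Wednesday.
Counting 20 further business days from Jul 8, 2037 reaches Aug 7, 2037.
Aug 7, 2037 falls on a Friday, which is a business day, so no adjustment is needed.
The final due date is Aug 7, 2037.

Aug 7, 2037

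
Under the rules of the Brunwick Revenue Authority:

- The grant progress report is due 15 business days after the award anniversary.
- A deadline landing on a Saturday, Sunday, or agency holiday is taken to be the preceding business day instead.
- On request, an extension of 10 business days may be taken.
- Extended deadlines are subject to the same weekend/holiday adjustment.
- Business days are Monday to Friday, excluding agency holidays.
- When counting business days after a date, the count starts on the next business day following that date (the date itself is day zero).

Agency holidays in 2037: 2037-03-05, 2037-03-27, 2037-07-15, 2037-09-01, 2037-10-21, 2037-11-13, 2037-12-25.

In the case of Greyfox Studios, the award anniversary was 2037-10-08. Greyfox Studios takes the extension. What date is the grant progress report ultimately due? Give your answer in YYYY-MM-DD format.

2037-11-16

15 business days after 2037-10-08, excluding weekends and holidays, is 2037-10-30.
2037-10-30 is a Friday and not a listed holiday, so it stands.
Counting 10 further business days from 2037-10-30 reaches 2037-11-16.
Since 2037-11-16 is a Monday and not a holiday, the date is unchanged.
Deadline: 2037-11-16.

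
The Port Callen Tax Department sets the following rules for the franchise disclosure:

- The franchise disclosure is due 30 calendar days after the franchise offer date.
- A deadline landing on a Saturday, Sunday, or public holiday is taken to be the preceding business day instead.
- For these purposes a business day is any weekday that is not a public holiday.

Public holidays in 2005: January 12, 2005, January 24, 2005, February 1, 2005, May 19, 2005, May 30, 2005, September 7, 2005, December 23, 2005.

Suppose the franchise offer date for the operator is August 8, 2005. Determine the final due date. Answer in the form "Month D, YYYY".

September 6, 2005

30 calendar days after August 8, 2005 is September 7, 2005.
September 7, 2005 is a listed holiday; the preceding business day is September 6, 2005 (Tuesday).
The final due date is September 6, 2005.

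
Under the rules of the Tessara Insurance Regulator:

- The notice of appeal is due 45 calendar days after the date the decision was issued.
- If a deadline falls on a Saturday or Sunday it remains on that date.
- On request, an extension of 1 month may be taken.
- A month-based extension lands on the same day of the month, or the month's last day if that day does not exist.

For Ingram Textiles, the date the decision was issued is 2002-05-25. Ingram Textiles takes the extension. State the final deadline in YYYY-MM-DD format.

From 2002-05-25, 45 calendar days later is 2002-07-09.
2002-07-09 falls on a Tuesday. The rules make no weekend/holiday allowance, so it remains 2002-07-09.
The 1 month extension carries 2002-07-09 to 2002-08-09.
2002-08-09 is a Friday; no weekend or holiday adjustment applies.
So the filing is due 2002-08-09.

2002-08-09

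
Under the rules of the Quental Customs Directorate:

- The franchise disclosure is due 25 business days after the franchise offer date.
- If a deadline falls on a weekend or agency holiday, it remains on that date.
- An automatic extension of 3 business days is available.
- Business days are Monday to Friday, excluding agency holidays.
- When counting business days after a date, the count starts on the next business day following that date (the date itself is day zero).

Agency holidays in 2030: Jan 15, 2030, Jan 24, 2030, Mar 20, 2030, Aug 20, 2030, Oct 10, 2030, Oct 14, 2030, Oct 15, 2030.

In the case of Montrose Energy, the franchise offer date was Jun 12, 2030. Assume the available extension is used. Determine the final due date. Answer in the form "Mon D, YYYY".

25 business days after Jun 12, 2030, excluding weekends and holidays, is Jul 17, 2030.
Jul 17, 2030 falls on a Wednesday. The rules make no weekend/holiday allowance, so it remains Jul 17, 2030.
The 3-business-day extension runs from Jul 17, 2030 to Jul 22, 2030.
No adjustment is made for weekends or holidays, so Jul 22, 2030 stands.
Final deadline: Jul 22, 2030.

Jul 22, 2030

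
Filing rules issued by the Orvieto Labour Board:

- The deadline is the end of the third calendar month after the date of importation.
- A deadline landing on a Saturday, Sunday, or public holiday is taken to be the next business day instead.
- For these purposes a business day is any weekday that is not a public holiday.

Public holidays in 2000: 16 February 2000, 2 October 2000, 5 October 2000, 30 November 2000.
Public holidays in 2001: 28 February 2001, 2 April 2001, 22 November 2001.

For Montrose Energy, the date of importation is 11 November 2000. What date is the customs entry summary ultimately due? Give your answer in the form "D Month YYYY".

1 March 2001

3 months after 11 November 2000 falls in February 2001; the last day of that month is 28 February 2001.
28 February 2001 is a listed holiday, so it moves to the next business day, 1 March 2001 (Thursday).
The final due date is 1 March 2001.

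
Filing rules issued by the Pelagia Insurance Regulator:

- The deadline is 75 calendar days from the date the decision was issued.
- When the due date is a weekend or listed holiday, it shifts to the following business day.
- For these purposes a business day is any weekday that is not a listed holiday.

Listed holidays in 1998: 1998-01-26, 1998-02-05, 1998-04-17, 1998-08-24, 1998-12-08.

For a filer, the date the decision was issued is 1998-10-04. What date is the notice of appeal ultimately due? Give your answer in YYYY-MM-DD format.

Adding 75 calendar days to 1998-10-04 gives 1998-12-18.
1998-12-18 is a Friday and not a listed holiday, so it stands.
So the filing is due 1998-12-18.

1998-12-18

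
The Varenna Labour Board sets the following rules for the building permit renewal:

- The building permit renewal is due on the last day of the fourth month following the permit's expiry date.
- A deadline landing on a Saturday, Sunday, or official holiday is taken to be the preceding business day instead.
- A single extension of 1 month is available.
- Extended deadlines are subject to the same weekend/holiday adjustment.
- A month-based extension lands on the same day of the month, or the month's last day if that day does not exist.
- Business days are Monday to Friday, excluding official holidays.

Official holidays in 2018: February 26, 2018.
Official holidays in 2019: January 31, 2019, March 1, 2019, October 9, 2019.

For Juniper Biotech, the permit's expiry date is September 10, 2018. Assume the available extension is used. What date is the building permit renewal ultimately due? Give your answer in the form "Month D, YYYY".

The fourth month after September 10, 2018 is January 2019, whose last day is January 31, 2019.
Because January 31, 2019 is a listed holiday, the deadline becomes January 30, 2019 (Wednesday).
The 1 month extension carries January 30, 2019 to February 28, 2019 (day 30 does not exist in February, so the month's last day is used).
February 28, 2019 falls on a Thursday, which is a business day, so no adjustment is needed.
So the filing is due February 28, 2019.

February 28, 2019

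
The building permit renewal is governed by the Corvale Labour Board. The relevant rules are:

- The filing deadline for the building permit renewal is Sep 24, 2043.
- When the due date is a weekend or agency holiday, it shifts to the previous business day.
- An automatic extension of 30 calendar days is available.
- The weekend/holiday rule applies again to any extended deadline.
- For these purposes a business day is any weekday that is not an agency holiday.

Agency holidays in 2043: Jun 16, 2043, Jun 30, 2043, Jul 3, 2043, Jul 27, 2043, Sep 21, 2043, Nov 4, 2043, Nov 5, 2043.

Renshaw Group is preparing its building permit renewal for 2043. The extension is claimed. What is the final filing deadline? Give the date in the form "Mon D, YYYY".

Start from the fixed due date, Sep 24, 2043.
Since Sep 24, 2043 is a Thursday and not a holiday, the date is unchanged.
With the 30-day extension, Sep 24, 2043 becomes Oct 24, 2043.
Oct 24, 2043 is a Saturday, so it moves to the preceding business day, Oct 23, 2043 (Friday).
Final deadline: Oct 23, 2043.

Oct 23, 2043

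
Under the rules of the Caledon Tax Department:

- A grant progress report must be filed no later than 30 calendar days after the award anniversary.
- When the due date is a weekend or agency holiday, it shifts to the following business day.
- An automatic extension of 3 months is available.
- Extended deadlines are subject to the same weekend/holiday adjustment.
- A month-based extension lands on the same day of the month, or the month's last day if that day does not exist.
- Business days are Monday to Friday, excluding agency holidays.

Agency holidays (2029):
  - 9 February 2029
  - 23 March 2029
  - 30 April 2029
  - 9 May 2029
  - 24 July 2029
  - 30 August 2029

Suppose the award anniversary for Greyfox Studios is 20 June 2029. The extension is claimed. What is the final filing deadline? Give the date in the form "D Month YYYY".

22 October 2029

Adding 30 calendar days to 20 June 2029 gives 20 July 2029.
20 July 2029 (Friday) is already a business day.
Applying the 3 months extension: 3 months after 20 July 2029 is 20 October 2029.
20 October 2029 is a Saturday; the next business day is 22 October 2029 (Monday).
So the filing is due 22 October 2029.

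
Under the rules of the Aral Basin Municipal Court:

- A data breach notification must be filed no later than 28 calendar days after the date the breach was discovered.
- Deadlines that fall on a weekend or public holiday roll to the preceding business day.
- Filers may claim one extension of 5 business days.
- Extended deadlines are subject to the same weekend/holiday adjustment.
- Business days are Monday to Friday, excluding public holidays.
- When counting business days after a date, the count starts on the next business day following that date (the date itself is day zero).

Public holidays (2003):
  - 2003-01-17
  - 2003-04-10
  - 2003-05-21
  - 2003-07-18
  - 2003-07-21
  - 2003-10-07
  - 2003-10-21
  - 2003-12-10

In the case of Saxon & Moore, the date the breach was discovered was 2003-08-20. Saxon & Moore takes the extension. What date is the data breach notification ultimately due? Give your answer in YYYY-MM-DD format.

2003-09-24

28 calendar days after 2003-08-20 is 2003-09-17.
2003-09-17 falls on a Wednesday, which is a business day, so no adjustment is needed.
Counting 5 further business days from 2003-09-17 reaches 2003-09-24.
2003-09-24 (Wednesday) is already a business day.
So the filing is due 2003-09-24.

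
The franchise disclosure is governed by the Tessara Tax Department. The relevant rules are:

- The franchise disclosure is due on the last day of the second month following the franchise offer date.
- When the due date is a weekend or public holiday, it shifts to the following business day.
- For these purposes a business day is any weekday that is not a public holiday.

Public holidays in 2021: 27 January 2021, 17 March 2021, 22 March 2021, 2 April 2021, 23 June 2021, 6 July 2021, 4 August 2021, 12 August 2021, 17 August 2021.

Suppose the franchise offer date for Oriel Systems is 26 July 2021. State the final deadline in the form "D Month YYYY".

2 months after 26 July 2021 falls in September 2021; the last day of that month is 30 September 2021.
30 September 2021 falls on a Thursday, which is a business day, so no adjustment is needed.
Final deadline: 30 September 2021.

30 September 2021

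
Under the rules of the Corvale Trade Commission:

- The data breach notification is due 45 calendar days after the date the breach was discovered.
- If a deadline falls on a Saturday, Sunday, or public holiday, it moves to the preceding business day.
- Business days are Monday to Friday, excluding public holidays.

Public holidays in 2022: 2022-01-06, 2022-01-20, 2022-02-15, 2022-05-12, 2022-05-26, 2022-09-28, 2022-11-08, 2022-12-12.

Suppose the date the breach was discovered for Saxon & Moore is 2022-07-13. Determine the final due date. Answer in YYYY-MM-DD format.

2022-08-26

45 calendar days after 2022-07-13 is 2022-08-27.
2022-08-27 falls on a Saturday. Rolling to the preceding business day gives 2022-08-26, a Friday.
The final due date is 2022-08-26.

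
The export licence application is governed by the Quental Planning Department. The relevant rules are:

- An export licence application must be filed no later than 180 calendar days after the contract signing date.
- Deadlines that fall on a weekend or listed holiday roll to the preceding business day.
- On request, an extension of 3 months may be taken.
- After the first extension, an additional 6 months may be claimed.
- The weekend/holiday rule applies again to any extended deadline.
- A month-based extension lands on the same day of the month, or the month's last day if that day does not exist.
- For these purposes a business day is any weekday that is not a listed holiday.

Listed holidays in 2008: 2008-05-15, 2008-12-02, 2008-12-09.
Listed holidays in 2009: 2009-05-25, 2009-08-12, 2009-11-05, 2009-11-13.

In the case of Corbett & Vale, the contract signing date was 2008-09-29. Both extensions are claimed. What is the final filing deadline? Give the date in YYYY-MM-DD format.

2009-12-25

180 calendar days after 2008-09-29 is 2009-03-28.
2009-03-28 is a Saturday, so it moves to the preceding business day, 2009-03-27 (Friday).
Add 3 months to 2009-03-27: 2009-06-27.
Because 2009-06-27 is a Saturday, the deadline becomes 2009-06-26 (Friday).
Add 6 months to 2009-06-26: 2009-12-26.
2009-12-26 falls on a Saturday. Rolling to the preceding business day gives 2009-12-25, a Friday.
Deadline: 2009-12-25.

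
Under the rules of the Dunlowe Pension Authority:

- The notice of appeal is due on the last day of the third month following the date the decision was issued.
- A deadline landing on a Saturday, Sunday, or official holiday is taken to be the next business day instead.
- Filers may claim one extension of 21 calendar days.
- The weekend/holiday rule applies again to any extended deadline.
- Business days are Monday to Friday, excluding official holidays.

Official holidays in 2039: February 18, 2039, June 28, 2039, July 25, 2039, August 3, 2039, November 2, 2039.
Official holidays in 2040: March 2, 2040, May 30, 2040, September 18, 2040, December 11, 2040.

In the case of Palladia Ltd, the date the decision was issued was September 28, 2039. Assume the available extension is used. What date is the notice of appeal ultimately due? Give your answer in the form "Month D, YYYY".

3 months after September 28, 2039 falls in December 2039; the last day of that month is December 31, 2039.
December 31, 2039 is a Saturday; the next business day is January 2, 2040 (Monday).
Applying the 21-calendar-day extension: January 2, 2040 + 21 days = January 23, 2040.
January 23, 2040 (Monday) is already a business day.
Deadline: January 23, 2040.

January 23, 2040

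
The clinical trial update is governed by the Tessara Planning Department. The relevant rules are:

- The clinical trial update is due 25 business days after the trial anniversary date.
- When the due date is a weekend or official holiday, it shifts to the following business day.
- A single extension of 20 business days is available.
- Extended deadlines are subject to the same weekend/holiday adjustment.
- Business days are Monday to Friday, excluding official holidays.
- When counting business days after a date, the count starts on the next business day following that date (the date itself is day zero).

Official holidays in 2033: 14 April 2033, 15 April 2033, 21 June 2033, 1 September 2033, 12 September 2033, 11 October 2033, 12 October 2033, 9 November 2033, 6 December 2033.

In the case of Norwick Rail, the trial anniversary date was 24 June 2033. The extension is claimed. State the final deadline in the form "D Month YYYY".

26 August 2033

Counting 25 business days after 24 June 2033 (skipping weekends and listed holidays) reaches 29 July 2033.
Since 29 July 2033 is a Friday and not a holiday, the date is unchanged.
The 20-business-day extension runs from 29 July 2033 to 26 August 2033.
26 August 2033 is a Friday and not a listed holiday, so it stands.
Deadline: 26 August 2033.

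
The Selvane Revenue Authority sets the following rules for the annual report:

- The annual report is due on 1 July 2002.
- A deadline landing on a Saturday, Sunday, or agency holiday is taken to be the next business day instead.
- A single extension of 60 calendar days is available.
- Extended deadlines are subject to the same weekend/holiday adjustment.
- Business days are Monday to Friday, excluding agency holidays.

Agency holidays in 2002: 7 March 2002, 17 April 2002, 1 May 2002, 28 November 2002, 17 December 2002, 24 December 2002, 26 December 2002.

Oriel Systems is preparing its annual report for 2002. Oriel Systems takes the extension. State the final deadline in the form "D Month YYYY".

30 August 2002

The stated deadline is 1 July 2002.
1 July 2002 falls on a Monday, which is a business day, so no adjustment is needed.
With the 60-day extension, 1 July 2002 becomes 30 August 2002.
30 August 2002 falls on a Friday, which is a business day, so no adjustment is needed.
Deadline: 30 August 2002.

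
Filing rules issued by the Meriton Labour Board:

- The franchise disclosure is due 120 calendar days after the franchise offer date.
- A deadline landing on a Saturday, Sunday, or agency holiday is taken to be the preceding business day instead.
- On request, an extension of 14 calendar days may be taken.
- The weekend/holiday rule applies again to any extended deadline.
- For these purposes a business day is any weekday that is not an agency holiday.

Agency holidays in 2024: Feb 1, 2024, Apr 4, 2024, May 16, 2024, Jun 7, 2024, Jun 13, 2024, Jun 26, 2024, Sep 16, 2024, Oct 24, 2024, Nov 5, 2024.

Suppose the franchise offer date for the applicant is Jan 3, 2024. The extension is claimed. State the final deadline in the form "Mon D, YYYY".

Adding 120 calendar days to Jan 3, 2024 gives May 2, 2024.
May 2, 2024 is a Thursday and not a listed holiday, so it stands.
Add the 14 calendar-day extension to May 2, 2024: May 16, 2024.
Because May 16, 2024 is a listed holiday, the deadline becomes May 15, 2024 (Wednesday).
The final due date is May 15, 2024.

May 15, 2024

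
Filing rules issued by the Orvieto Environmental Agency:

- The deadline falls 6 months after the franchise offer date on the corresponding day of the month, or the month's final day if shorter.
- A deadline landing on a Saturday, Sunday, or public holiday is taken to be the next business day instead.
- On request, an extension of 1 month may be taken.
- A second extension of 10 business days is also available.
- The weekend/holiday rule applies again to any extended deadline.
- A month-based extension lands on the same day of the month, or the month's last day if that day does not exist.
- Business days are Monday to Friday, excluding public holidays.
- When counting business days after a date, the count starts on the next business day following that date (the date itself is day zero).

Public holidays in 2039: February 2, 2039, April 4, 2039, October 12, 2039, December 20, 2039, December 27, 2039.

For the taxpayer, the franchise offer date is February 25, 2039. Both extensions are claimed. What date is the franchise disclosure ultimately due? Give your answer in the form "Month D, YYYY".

6 months from February 25, 2039 is August 25, 2039.
August 25, 2039 falls on a Thursday, which is a business day, so no adjustment is needed.
Add 1 month to August 25, 2039: September 25, 2039.
September 25, 2039 is a Sunday; the next business day is September 26, 2039 (Monday).
The 10-business-day extension runs from September 26, 2039 to October 10, 2039.
October 10, 2039 falls on a Monday, which is a business day, so no adjustment is needed.
Final deadline: October 10, 2039.

October 10, 2039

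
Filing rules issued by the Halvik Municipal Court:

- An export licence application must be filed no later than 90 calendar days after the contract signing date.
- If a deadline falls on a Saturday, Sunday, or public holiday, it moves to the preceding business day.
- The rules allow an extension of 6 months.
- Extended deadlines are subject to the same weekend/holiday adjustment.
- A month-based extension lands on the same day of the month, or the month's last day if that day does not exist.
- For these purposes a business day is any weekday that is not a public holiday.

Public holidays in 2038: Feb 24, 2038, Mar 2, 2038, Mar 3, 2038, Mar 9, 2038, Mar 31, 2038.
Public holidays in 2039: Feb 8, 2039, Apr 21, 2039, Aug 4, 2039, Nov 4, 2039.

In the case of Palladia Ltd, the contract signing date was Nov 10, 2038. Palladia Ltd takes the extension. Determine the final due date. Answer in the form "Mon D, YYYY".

90 calendar days after Nov 10, 2038 is Feb 8, 2039.
Because Feb 8, 2039 is a listed holiday, the deadline becomes Feb 7, 2039 (Monday).
Add 6 months to Feb 7, 2039: Aug 7, 2039.
Because Aug 7, 2039 is a Sunday, the deadline becomes Aug 5, 2039 (Friday).
Deadline: Aug 5, 2039.

Aug 5, 2039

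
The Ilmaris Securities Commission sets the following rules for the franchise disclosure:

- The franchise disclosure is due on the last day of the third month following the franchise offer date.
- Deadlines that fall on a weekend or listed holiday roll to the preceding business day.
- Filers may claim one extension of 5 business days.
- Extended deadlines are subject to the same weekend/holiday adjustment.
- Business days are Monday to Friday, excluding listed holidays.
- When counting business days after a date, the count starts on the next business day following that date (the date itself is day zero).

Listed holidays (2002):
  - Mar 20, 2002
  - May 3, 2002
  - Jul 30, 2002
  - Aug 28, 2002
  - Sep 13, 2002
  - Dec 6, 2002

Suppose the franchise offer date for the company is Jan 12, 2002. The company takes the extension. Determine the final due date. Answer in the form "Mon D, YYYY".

May 8, 2002

The third month after Jan 12, 2002 is April 2002, whose last day is Apr 30, 2002.
Apr 30, 2002 is a Tuesday and not a listed holiday, so it stands.
Applying the 5-business-day extension: 5 business days after Apr 30, 2002 is May 8, 2002.
May 8, 2002 falls on a Wednesday, which is a business day, so no adjustment is needed.
Deadline: May 8, 2002.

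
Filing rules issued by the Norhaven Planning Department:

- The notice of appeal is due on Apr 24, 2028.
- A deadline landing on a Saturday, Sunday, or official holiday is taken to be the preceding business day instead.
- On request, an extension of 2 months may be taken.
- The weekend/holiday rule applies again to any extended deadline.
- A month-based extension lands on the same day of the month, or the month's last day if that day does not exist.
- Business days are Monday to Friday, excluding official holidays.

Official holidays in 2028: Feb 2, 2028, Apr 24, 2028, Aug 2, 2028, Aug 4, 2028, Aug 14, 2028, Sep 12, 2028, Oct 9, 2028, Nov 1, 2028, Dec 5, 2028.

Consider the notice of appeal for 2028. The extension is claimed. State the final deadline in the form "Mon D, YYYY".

The statutory due date is Apr 24, 2028.
Apr 24, 2028 is a listed holiday, so it moves to the preceding business day, Apr 21, 2028 (Friday).
Applying the 2 months extension: 2 months after Apr 21, 2028 is Jun 21, 2028.
Jun 21, 2028 is a Wednesday and not a listed holiday, so it stands.
Deadline: Jun 21, 2028.

Jun 21, 2028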